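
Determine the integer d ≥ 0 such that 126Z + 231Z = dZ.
In the PID Z, (a, b) is generated by gcd(a, b). Compute gcd(231, 126) with the extended Euclidean algorithm, tracking rows (r, s, t) with s·231 + t·126 = r:
  row A: (231, 1, 0)   [1·231 + 0·126 = 231]
  row B: (126, 0, 1)   [0·231 + 1·126 = 126]
  231 = 1·126 + 105   → row C = row A − 1·row B = (105, 1, −1)   [check: 1·231 − 1·126 = 105]
  126 = 1·105 + 21   → row D = row B − 1·row C = (21, −1, 2)   [check: −1·231 + 2·126 = 21]
  105 = 5·21 + 0   → remainder 0, stop. gcd = 21 (last nonzero row D).
So gcd(126, 231) = 21, with Bézout identity −1·231 + 2·126 = 21. Containment (⊇): the Bézout identity exhibits 21 as an element of (126, 231), giving (21) ⊆ (126, 231). Containment (⊆): since 21 | 126 and 21 | 231 (126 = 21·6, 231 = 21·11), every Z-linear combination of 126 and 231 is divisible by 21, so (126, 231) ⊆ (21). Therefore (126, 231) = (21), d = 21.

Final answer: (126, 231) = (21); d = 21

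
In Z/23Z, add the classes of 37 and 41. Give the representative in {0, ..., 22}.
9

Reduce the summands first: 37 ≡ 14, 41 ≡ 18 (mod 23), so 37 + 41 ≡ 14 + 18 (mod 23). 14 + 18 = 32; 32 = 1·23 + 9, so (37 + 41) mod 23 = 9.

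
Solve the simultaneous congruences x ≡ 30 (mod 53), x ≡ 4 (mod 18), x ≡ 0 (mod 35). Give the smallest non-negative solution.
x ≡ 4270 (mod 33390); the representative in [0, 33390) is 4270

The moduli 53, 18, 35 are pairwise coprime, so by the CRT there is a unique solution mod 53·18·35 = 33390.
Solve by successive substitution. Start with x ≡ 30 (mod 53).
  Combine with x ≡ 4 (mod 18): write x = 30 + 53·t and require 30 + 53·t ≡ 4 (mod 18), i.e. 53·t ≡ 4 − 30 ≡ 10 (mod 18). Since 53^(−1) ≡ 17 (mod 18) (53 ≡ 17 (mod 18)), t ≡ 17·10 ≡ 8 (mod 18). So x ≡ 30 + 53·8 = 454 (mod 954).
  Combine with x ≡ 0 (mod 35): write x = 454 + 954·t and require 454 + 954·t ≡ 0 (mod 35), i.e. 954·t ≡ 0 − 454 ≡ 1 (mod 35). Since 954^(−1) ≡ 4 (mod 35) (954 ≡ 9 (mod 35)), t ≡ 4·1 ≡ 4 (mod 35). So x ≡ 454 + 954·4 = 4270 (mod 33390).
Unique solution in [0, 33390): x = 4270.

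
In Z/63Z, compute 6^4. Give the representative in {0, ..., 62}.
36

Use repeated squaring. Binary(4) = 100. Walk through the bits of the exponent 4 left-to-right: at each bit after the leading one, square the running value, then multiply by 6 if the bit is 1 (always reducing mod 63):
  bit 1 = 1 (leading): start with 6.
  bit 2 = 0: square 6^2 = 36 (mod 63).
  bit 3 = 0: square 36^2 = 1296 ≡ 36 (mod 63).
Final value: 6^4 ≡ 36 (mod 63).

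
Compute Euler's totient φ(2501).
φ is multiplicative, with φ(p^e) = p^e − p^(e−1). Factorise 2501 = 41 · 61. Then
  φ(2501) = (41 − 1) · (61 − 1) = 40 · 60 = 2400.

Final answer: φ(2501) = 2400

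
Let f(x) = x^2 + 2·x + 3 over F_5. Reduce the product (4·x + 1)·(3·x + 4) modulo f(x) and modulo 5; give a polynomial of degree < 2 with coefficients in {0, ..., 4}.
Multiply as integer polynomials: a · b = 12·x^2 + 19·x + 4. Reducing coefficients mod 5: a · b ≡ 2·x^2 + 4·x + 4. Now divide by f(x) = x^2 + 2·x + 3 in F_5[x], eliminating the leading term at each step:
  leading term 2·x^2: subtract (2)·f(x) = 2·x^2 + 4·x + 1, leaving 3 (coefficients mod 5)
The degree is now < 2, so this is the remainder. Hence a · b ≡ 3 in F_5[x]/(f).

Final answer: a · b ≡ 3 (mod f(x))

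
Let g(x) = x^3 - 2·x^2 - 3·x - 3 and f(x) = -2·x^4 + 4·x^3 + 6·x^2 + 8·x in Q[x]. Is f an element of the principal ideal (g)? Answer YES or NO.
NO

In Q[x] the ideal (g) consists of all multiples of g, so f ∈ (g) iff g | f, i.e. iff the remainder of f on division by g is 0. Divide f by g (g is monic, so eliminate the leading term of the running remainder at each step):
  leading term -2·x^4: subtract (-2·x)·g(x) = -2·x^4 + 4·x^3 + 6·x^2 + 6·x, leaving 2·x
The remainder r(x) = 2·x ≠ 0 (and deg r < deg g), so g ∤ f, i.e. f ∉ (g).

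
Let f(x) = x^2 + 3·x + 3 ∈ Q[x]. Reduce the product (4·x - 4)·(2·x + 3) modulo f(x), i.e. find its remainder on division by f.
First multiply in Q[x] without reducing: a · b = 8·x^2 + 4·x - 12. Now divide by f(x) = x^2 + 3·x + 3, eliminating the leading term at each step:
  leading term 8·x^2: subtract (8)·f(x) = 8·x^2 + 24·x + 24, leaving -20·x - 36
The degree is now < 2, so this is the remainder. Hence a · b ≡ -20·x - 36 in Q[x]/(f).

Final answer: a · b ≡ -20·x - 36 (mod f(x))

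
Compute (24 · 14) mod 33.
6

Both factors are already reduced mod 33. 24 · 14 = 336. Dividing by 33: 336 = 10·33 + 6. So (24 · 14) mod 33 = 6.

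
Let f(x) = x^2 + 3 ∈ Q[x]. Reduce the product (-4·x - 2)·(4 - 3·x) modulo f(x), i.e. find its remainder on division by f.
a · b ≡ -10·x - 44 (mod f(x))

First multiply in Q[x] without reducing: a · b = 12·x^2 - 10·x - 8. Now divide by f(x) = x^2 + 3, eliminating the leading term at each step:
  leading term 12·x^2: subtract (12)·f(x) = 12·x^2 + 36, leaving -10·x - 44
The degree is now < 2, so this is the remainder. Hence a · b ≡ -10·x - 44 in Q[x]/(f).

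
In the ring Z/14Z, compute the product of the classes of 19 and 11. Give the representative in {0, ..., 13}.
Reduce the factors first: 19 ≡ 5 (mod 14), so 19 · 11 ≡ 5 · 11 (mod 14). 5 · 11 = 55. Dividing by 14: 55 = 3·14 + 13. So (19 · 11) mod 14 = 13.

Final answer: 13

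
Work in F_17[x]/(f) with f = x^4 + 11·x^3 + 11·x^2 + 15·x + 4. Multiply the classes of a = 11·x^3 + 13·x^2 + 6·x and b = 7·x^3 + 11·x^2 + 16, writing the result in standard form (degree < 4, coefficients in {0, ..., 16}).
Multiply as integer polynomials: a · b = 77·x^6 + 212·x^5 + 185·x^4 + 242·x^3 + 208·x^2 + 96·x. Reducing coefficients mod 17: a · b ≡ 9·x^6 + 8·x^5 + 15·x^4 + 4·x^3 + 4·x^2 + 11·x. Now divide by f(x) = x^4 + 11·x^3 + 11·x^2 + 15·x + 4 in F_17[x], eliminating the leading term at each step:
  leading term 9·x^6: subtract (9·x^2)·f(x) = 9·x^6 + 14·x^5 + 14·x^4 + 16·x^3 + 2·x^2, leaving 11·x^5 + x^4 + 5·x^3 + 2·x^2 + 11·x (coefficients mod 17)
  leading term 11·x^5: subtract (11·x)·f(x) = 11·x^5 + 2·x^4 + 2·x^3 + 12·x^2 + 10·x, leaving 16·x^4 + 3·x^3 + 7·x^2 + x (coefficients mod 17)
  leading term 16·x^4: subtract (16)·f(x) = 16·x^4 + 6·x^3 + 6·x^2 + 2·x + 13, leaving 14·x^3 + x^2 + 16·x + 4 (coefficients mod 17)
The degree is now < 4, so this is the remainder. Hence a · b ≡ 14·x^3 + x^2 + 16·x + 4 in F_17[x]/(f).

Final answer: a · b ≡ 14·x^3 + x^2 + 16·x + 4 (mod f(x))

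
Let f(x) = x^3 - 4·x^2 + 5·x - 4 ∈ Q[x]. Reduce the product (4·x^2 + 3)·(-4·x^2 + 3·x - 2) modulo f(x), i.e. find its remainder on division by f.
a · b ≡ -148·x^2 + 205·x - 214 (mod f(x))

First multiply in Q[x] without reducing: a · b = -16·x^4 + 12·x^3 - 20·x^2 + 9·x - 6. Now divide by f(x) = x^3 - 4·x^2 + 5·x - 4, eliminating the leading term at each step:
  leading term -16·x^4: subtract (-16·x)·f(x) = -16·x^4 + 64·x^3 - 80·x^2 + 64·x, leaving -52·x^3 + 60·x^2 - 55·x - 6
  leading term -52·x^3: subtract (-52)·f(x) = -52·x^3 + 208·x^2 - 260·x + 208, leaving -148·x^2 + 205·x - 214
The degree is now < 3, so this is the remainder. Hence a · b ≡ -148·x^2 + 205·x - 214 in Q[x]/(f).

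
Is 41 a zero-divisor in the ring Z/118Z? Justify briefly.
NO

gcd(41, 118) = 1, so 41 is a unit in Z/118Z (it has a multiplicative inverse). A unit cannot be a zero-divisor: if 41·b ≡ 0 then multiplying both sides by 41^(−1) gives b ≡ 0. So 41 is not a zero-divisor.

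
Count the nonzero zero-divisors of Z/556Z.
In Z/556Z each nonzero element is either a unit (gcd with 556 is 1) or a zero-divisor (gcd > 1). The number of units is φ(556): factorise 556 = 2^2 · 139, so φ(556) = (2^2 − 2^1) · (139 − 1) = 2 · 138 = 276. The nonzero elements number 556 − 1 = 555. Hence the nonzero zero-divisors number 555 − 276 = 279.

Final answer: Z/556Z has 279 nonzero zero-divisors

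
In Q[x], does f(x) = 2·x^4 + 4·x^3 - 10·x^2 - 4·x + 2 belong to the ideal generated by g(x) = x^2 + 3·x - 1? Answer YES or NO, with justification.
YES

In Q[x] the ideal (g) consists of all multiples of g, so f ∈ (g) iff g | f, i.e. iff the remainder of f on division by g is 0. Divide f by g (g is monic, so eliminate the leading term of the running remainder at each step):
  leading term 2·x^4: subtract (2·x^2)·g(x) = 2·x^4 + 6·x^3 - 2·x^2, leaving -2·x^3 - 8·x^2 - 4·x + 2
  leading term -2·x^3: subtract (-2·x)·g(x) = -2·x^3 - 6·x^2 + 2·x, leaving -2·x^2 - 6·x + 2
  leading term -2·x^2: subtract (-2)·g(x) = -2·x^2 - 6·x + 2, leaving 0
The remainder is 0, so f(x) = g(x) · h(x) with h(x) = 2·x^2 - 2·x - 2. Hence g | f, i.e. f ∈ (g).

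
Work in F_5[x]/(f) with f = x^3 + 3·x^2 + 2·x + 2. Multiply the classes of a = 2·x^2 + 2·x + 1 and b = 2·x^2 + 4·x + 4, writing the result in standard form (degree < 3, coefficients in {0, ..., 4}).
a · b ≡ 4·x + 4 (mod f(x))

Multiply as integer polynomials: a · b = 4·x^4 + 12·x^3 + 18·x^2 + 12·x + 4. Reducing coefficients mod 5: a · b ≡ 4·x^4 + 2·x^3 + 3·x^2 + 2·x + 4. Now divide by f(x) = x^3 + 3·x^2 + 2·x + 2 in F_5[x], eliminating the leading term at each step:
  leading term 4·x^4: subtract (4·x)·f(x) = 4·x^4 + 2·x^3 + 3·x^2 + 3·x, leaving 4·x + 4 (coefficients mod 5)
The degree is now < 3, so this is the remainder. Hence a · b ≡ 4·x + 4 in F_5[x]/(f).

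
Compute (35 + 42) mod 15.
2

Reduce the summands first: 35 ≡ 5, 42 ≡ 12 (mod 15), so 35 + 42 ≡ 5 + 12 (mod 15). 5 + 12 = 17; 17 = 1·15 + 2, so (35 + 42) mod 15 = 2.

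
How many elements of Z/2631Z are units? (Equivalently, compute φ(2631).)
An element a ∈ Z/2631Z is a unit iff gcd(a, 2631) = 1, so the number of units is φ(2631). φ is multiplicative, with φ(p^e) = p^e − p^(e−1). Factorise 2631 = 3 · 877. Then
  φ(2631) = (3 − 1) · (877 − 1) = 2 · 876 = 1752.

Final answer: Z/2631Z has φ(2631) = 1752 units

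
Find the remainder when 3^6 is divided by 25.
4

Use repeated squaring. Binary(6) = 110. Walk through the bits of the exponent 6 left-to-right: at each bit after the leading one, square the running value, then multiply by 3 if the bit is 1 (always reducing mod 25):
  bit 1 = 1 (leading): start with 3.
  bit 2 = 1: square 3^2 = 9; bit is 1, so multiply 9·3 = 27 ≡ 2 (mod 25).
  bit 3 = 0: square 2^2 = 4 (mod 25).
Final value: 3^6 ≡ 4 (mod 25).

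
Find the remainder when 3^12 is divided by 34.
Use repeated squaring. Binary(12) = 1100. Walk through the bits of the exponent 12 left-to-right: at each bit after the leading one, square the running value, then multiply by 3 if the bit is 1 (always reducing mod 34):
  bit 1 = 1 (leading): start with 3.
  bit 2 = 1: square 3^2 = 9; bit is 1, so multiply 9·3 = 27 (mod 34).
  bit 3 = 0: square 27^2 = 729 ≡ 15 (mod 34).
  bit 4 = 0: square 15^2 = 225 ≡ 21 (mod 34).
Final value: 3^12 ≡ 21 (mod 34).

Final answer: 21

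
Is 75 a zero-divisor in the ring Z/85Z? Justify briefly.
gcd(75, 85) = 5 > 1, so 75 is not a unit in Z/85Z. In Z/nZ every nonzero non-unit is a zero-divisor: explicitly, take b = 85/gcd = 17 ≠ 0 (mod 85); then 75·17 = 1275 = 15·85, i.e. 75·17 ≡ 0 (mod 85). So 75 is a zero-divisor.

Final answer: YES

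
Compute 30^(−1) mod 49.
30^(−1) ≡ 18 (mod 49)

Apply the extended Euclidean algorithm to (49, 30), tracking rows (r, s, t) with s·49 + t·30 = r. Each division r_prev = q·r_cur + r_new produces the new row as (previous row) − q·(current row):
  row A: (49, 1, 0)   [1·49 + 0·30 = 49]
  row B: (30, 0, 1)   [0·49 + 1·30 = 30]
  49 = 1·30 + 19   → row C = row A − 1·row B = (19, 1, −1)   [check: 1·49 − 1·30 = 19]
  30 = 1·19 + 11   → row D = row B − 1·row C = (11, −1, 2)   [check: −1·49 + 2·30 = 11]
  19 = 1·11 + 8   → row E = row C − 1·row D = (8, 2, −3)   [check: 2·49 − 3·30 = 8]
  11 = 1·8 + 3   → row F = row D − 1·row E = (3, −3, 5)   [check: −3·49 + 5·30 = 3]
  8 = 2·3 + 2   → row G = row E − 2·row F = (2, 8, −13)   [check: 8·49 − 13·30 = 2]
  3 = 1·2 + 1   → row H = row F − 1·row G = (1, −11, 18)   [check: −11·49 + 18·30 = 1]
  2 = 2·1 + 0   → remainder 0, stop. gcd = 1 (last nonzero row H).
The gcd is 1, so 30 is invertible mod 49. The last nonzero row gives −11·49 + 18·30 = 1, so t = 18. So 30^(−1) ≡ 18 (mod 49). Verify: 30 · 18 = 540 ≡ 1 (mod 49). ✓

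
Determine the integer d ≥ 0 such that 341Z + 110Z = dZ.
In the PID Z, (a, b) is generated by gcd(a, b). Compute gcd(341, 110) with the extended Euclidean algorithm, tracking rows (r, s, t) with s·341 + t·110 = r:
  row A: (341, 1, 0)   [1·341 + 0·110 = 341]
  row B: (110, 0, 1)   [0·341 + 1·110 = 110]
  341 = 3·110 + 11   → row C = row A − 3·row B = (11, 1, −3)   [check: 1·341 − 3·110 = 11]
  110 = 10·11 + 0   → remainder 0, stop. gcd = 11 (last nonzero row C).
So gcd(341, 110) = 11, with Bézout identity 1·341 − 3·110 = 11. Containment (⊇): the Bézout identity exhibits 11 as an element of (341, 110), giving (11) ⊆ (341, 110). Containment (⊆): since 11 | 341 and 11 | 110 (341 = 11·31, 110 = 11·10), every Z-linear combination of 341 and 110 is divisible by 11, so (341, 110) ⊆ (11). Therefore (341, 110) = (11), d = 11.

Final answer: (341, 110) = (11); d = 11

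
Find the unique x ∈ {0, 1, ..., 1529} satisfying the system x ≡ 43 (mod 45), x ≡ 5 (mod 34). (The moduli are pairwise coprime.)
The moduli 45, 34 are pairwise coprime, so by the CRT there is a unique solution mod 45·34 = 1530.
Solve by successive substitution. Start with x ≡ 43 (mod 45).
  Combine with x ≡ 5 (mod 34): write x = 43 + 45·t and require 43 + 45·t ≡ 5 (mod 34), i.e. 45·t ≡ 5 − 43 ≡ 30 (mod 34). Since 45^(−1) ≡ 31 (mod 34) (45 ≡ 11 (mod 34)), t ≡ 31·30 ≡ 12 (mod 34). So x ≡ 43 + 45·12 = 583 (mod 1530).
Unique solution in [0, 1530): x = 583.

Final answer: x ≡ 583 (mod 1530); the representative in [0, 1530) is 583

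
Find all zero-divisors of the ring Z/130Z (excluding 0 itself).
nonzero zero-divisors of Z/130Z = {2, 4, 5, 6, 8, 10, 12, 13, 14, 15, 16, 18, 20, 22, 24, 25, 26, 28, 30, 32, 34, 35, 36, 38, 39, 40, 42, 44, 45, 46, 48, 50, 52, 54, 55, 56, 58, 60, 62, 64, 65, 66, 68, 70, 72, 74, 75, 76, 78, 80, 82, 84, 85, 86, 88, 90, 91, 92, 94, 95, 96, 98, 100, 102, 104, 105, 106, 108, 110, 112, 114, 115, 116, 117, 118, 120, 122, 124, 125, 126, 128}

An element a ∈ Z/130Z (with a ≠ 0) is a zero-divisor iff gcd(a, 130) > 1 (because a is a unit precisely when gcd(a, n) = 1, and in Z/nZ every nonzero, non-unit element is a zero-divisor). Scan a = 1, ..., 129 and keep those with gcd(a, 130) > 1:
  gcd(2, 130) = 2, gcd(4, 130) = 2, gcd(5, 130) = 5, gcd(6, 130) = 2, gcd(8, 130) = 2, gcd(10, 130) = 10, gcd(12, 130) = 2, gcd(13, 130) = 13, gcd(14, 130) = 2, gcd(15, 130) = 5, gcd(16, 130) = 2, gcd(18, 130) = 2, gcd(20, 130) = 10, gcd(22, 130) = 2, gcd(24, 130) = 2, gcd(25, 130) = 5, gcd(26, 130) = 26, gcd(28, 130) = 2, gcd(30, 130) = 10, gcd(32, 130) = 2, gcd(34, 130) = 2, gcd(35, 130) = 5, gcd(36, 130) = 2, gcd(38, 130) = 2, gcd(39, 130) = 13, gcd(40, 130) = 10, gcd(42, 130) = 2, gcd(44, 130) = 2, gcd(45, 130) = 5, gcd(46, 130) = 2, gcd(48, 130) = 2, gcd(50, 130) = 10, gcd(52, 130) = 26, gcd(54, 130) = 2, gcd(55, 130) = 5, gcd(56, 130) = 2, gcd(58, 130) = 2, gcd(60, 130) = 10, gcd(62, 130) = 2, gcd(64, 130) = 2, gcd(65, 130) = 65, gcd(66, 130) = 2, gcd(68, 130) = 2, gcd(70, 130) = 10, gcd(72, 130) = 2, gcd(74, 130) = 2, gcd(75, 130) = 5, gcd(76, 130) = 2, gcd(78, 130) = 26, gcd(80, 130) = 10, gcd(82, 130) = 2, gcd(84, 130) = 2, gcd(85, 130) = 5, gcd(86, 130) = 2, gcd(88, 130) = 2, gcd(90, 130) = 10, gcd(91, 130) = 13, gcd(92, 130) = 2, gcd(94, 130) = 2, gcd(95, 130) = 5, gcd(96, 130) = 2, gcd(98, 130) = 2, gcd(100, 130) = 10, gcd(102, 130) = 2, gcd(104, 130) = 26, gcd(105, 130) = 5, gcd(106, 130) = 2, gcd(108, 130) = 2, gcd(110, 130) = 10, gcd(112, 130) = 2, gcd(114, 130) = 2, gcd(115, 130) = 5, gcd(116, 130) = 2, gcd(117, 130) = 13, gcd(118, 130) = 2, gcd(120, 130) = 10, gcd(122, 130) = 2, gcd(124, 130) = 2, gcd(125, 130) = 5, gcd(126, 130) = 2, gcd(128, 130) = 2.
All other a ∈ {1, ..., 129} have gcd(a, 130) = 1 and are units. So the nonzero zero-divisors are exactly the 81 values of a appearing in this scan.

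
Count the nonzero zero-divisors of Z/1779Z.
Z/1779Z has 594 nonzero zero-divisors

In Z/1779Z each nonzero element is either a unit (gcd with 1779 is 1) or a zero-divisor (gcd > 1). The number of units is φ(1779): factorise 1779 = 3 · 593, so φ(1779) = (3 − 1) · (593 − 1) = 2 · 592 = 1184. The nonzero elements number 1779 − 1 = 1778. Hence the nonzero zero-divisors number 1778 − 1184 = 594.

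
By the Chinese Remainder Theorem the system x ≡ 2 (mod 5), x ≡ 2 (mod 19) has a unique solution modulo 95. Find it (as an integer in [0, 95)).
The moduli 5, 19 are pairwise coprime, so by the CRT there is a unique solution mod 5·19 = 95.
Solve by successive substitution. Start with x ≡ 2 (mod 5).
  Combine with x ≡ 2 (mod 19): write x = 2 + 5·t and require 2 + 5·t ≡ 2 (mod 19), i.e. 5·t ≡ 2 − 2 ≡ 0 (mod 19). Since 5^(−1) ≡ 4 (mod 19), t ≡ 4·0 ≡ 0 (mod 19). So x ≡ 2 + 5·0 = 2 (mod 95).
Unique solution in [0, 95): x = 2.

Final answer: x ≡ 2 (mod 95); the representative in [0, 95) is 2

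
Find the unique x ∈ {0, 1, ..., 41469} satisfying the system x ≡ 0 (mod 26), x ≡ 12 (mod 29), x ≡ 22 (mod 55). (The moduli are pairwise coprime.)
The moduli 26, 29, 55 are pairwise coprime, so by the CRT there is a unique solution mod 26·29·55 = 41470.
Solve by successive substitution. Start with x ≡ 0 (mod 26).
  Combine with x ≡ 12 (mod 29): write x = 26·t and require 26·t ≡ 12 (mod 29). Since 26^(−1) ≡ 19 (mod 29), t ≡ 19·12 ≡ 25 (mod 29). So x ≡ 26·25 = 650 (mod 754).
  Combine with x ≡ 22 (mod 55): write x = 650 + 754·t and require 650 + 754·t ≡ 22 (mod 55), i.e. 754·t ≡ 22 − 650 ≡ 32 (mod 55). Since 754^(−1) ≡ 24 (mod 55) (754 ≡ 39 (mod 55)), t ≡ 24·32 ≡ 53 (mod 55). So x ≡ 650 + 754·53 = 40612 (mod 41470).
Unique solution in [0, 41470): x = 40612.

Final answer: x ≡ 40612 (mod 41470); the representative in [0, 41470) is 40612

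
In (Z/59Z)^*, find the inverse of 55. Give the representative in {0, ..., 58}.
55^(−1) ≡ 44 (mod 59)

Apply the extended Euclidean algorithm to (59, 55), tracking rows (r, s, t) with s·59 + t·55 = r. Each division r_prev = q·r_cur + r_new produces the new row as (previous row) − q·(current row):
  row A: (59, 1, 0)   [1·59 + 0·55 = 59]
  row B: (55, 0, 1)   [0·59 + 1·55 = 55]
  59 = 1·55 + 4   → row C = row A − 1·row B = (4, 1, −1)   [check: 1·59 − 1·55 = 4]
  55 = 13·4 + 3   → row D = row B − 13·row C = (3, −13, 14)   [check: −13·59 + 14·55 = 3]
  4 = 1·3 + 1   → row E = row C − 1·row D = (1, 14, −15)   [check: 14·59 − 15·55 = 1]
  3 = 3·1 + 0   → remainder 0, stop. gcd = 1 (last nonzero row E).
The gcd is 1, so 55 is invertible mod 59. The last nonzero row gives 14·59 − 15·55 = 1, so t = −15. So 55^(−1) ≡ −15 ≡ 44 (mod 59). Verify: 55 · 44 = 2420 ≡ 1 (mod 59). ✓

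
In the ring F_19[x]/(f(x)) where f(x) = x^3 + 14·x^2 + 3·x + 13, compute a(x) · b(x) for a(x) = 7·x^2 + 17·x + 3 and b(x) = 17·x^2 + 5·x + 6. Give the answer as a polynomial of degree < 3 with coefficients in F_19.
a · b ≡ 8·x^2 + 12·x + 3 (mod f(x))

Multiply as integer polynomials: a · b = 119·x^4 + 324·x^3 + 178·x^2 + 117·x + 18. Reducing coefficients mod 19: a · b ≡ 5·x^4 + x^3 + 7·x^2 + 3·x + 18. Now divide by f(x) = x^3 + 14·x^2 + 3·x + 13 in F_19[x], eliminating the leading term at each step:
  leading term 5·x^4: subtract (5·x)·f(x) = 5·x^4 + 13·x^3 + 15·x^2 + 8·x, leaving 7·x^3 + 11·x^2 + 14·x + 18 (coefficients mod 19)
  leading term 7·x^3: subtract (7)·f(x) = 7·x^3 + 3·x^2 + 2·x + 15, leaving 8·x^2 + 12·x + 3 (coefficients mod 19)
The degree is now < 3, so this is the remainder. Hence a · b ≡ 8·x^2 + 12·x + 3 in F_19[x]/(f).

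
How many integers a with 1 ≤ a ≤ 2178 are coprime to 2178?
660

The number of a ∈ {1, ..., 2178} with gcd(a, 2178) = 1 is by definition Euler's totient φ(2178). φ is multiplicative, with φ(p^e) = p^e − p^(e−1). Factorise 2178 = 2 · 3^2 · 11^2. Then
  φ(2178) = (2 − 1) · (3^2 − 3^1) · (11^2 − 11^1) = 1 · 6 · 110 = 660.
So there are 660 such integers.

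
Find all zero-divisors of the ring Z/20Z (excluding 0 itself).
An element a ∈ Z/20Z (with a ≠ 0) is a zero-divisor iff gcd(a, 20) > 1 (because a is a unit precisely when gcd(a, n) = 1, and in Z/nZ every nonzero, non-unit element is a zero-divisor). Scan a = 1, ..., 19 and keep those with gcd(a, 20) > 1:
  gcd(2, 20) = 2, gcd(4, 20) = 4, gcd(5, 20) = 5, gcd(6, 20) = 2, gcd(8, 20) = 4, gcd(10, 20) = 10, gcd(12, 20) = 4, gcd(14, 20) = 2, gcd(15, 20) = 5, gcd(16, 20) = 4, gcd(18, 20) = 2.
All other a ∈ {1, ..., 19} have gcd(a, 20) = 1 and are units. So the nonzero zero-divisors are exactly the 11 values of a appearing in this scan.

Final answer: nonzero zero-divisors of Z/20Z = {2, 4, 5, 6, 8, 10, 12, 14, 15, 16, 18}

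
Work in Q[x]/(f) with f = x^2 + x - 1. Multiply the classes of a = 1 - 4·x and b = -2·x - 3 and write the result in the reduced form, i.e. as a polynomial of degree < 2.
First multiply in Q[x] without reducing: a · b = 8·x^2 + 10·x - 3. Now divide by f(x) = x^2 + x - 1, eliminating the leading term at each step:
  leading term 8·x^2: subtract (8)·f(x) = 8·x^2 + 8·x - 8, leaving 2·x + 5
The degree is now < 2, so this is the remainder. Hence a · b ≡ 2·x + 5 in Q[x]/(f).

Final answer: a · b ≡ 2·x + 5 (mod f(x))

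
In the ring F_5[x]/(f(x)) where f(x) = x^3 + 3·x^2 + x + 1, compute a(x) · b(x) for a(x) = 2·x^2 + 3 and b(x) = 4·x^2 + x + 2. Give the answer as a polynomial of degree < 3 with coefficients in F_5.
a · b ≡ 4·x^2 + 2·x + 3 (mod f(x))

Multiply as integer polynomials: a · b = 8·x^4 + 2·x^3 + 16·x^2 + 3·x + 6. Reducing coefficients mod 5: a · b ≡ 3·x^4 + 2·x^3 + x^2 + 3·x + 1. Now divide by f(x) = x^3 + 3·x^2 + x + 1 in F_5[x], eliminating the leading term at each step:
  leading term 3·x^4: subtract (3·x)·f(x) = 3·x^4 + 4·x^3 + 3·x^2 + 3·x, leaving 3·x^3 + 3·x^2 + 1 (coefficients mod 5)
  leading term 3·x^3: subtract (3)·f(x) = 3·x^3 + 4·x^2 + 3·x + 3, leaving 4·x^2 + 2·x + 3 (coefficients mod 5)
The degree is now < 3, so this is the remainder. Hence a · b ≡ 4·x^2 + 2·x + 3 in F_5[x]/(f).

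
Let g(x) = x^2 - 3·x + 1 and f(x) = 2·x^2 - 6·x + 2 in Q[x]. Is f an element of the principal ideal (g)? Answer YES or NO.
YES

In Q[x] the ideal (g) consists of all multiples of g, so f ∈ (g) iff g | f, i.e. iff the remainder of f on division by g is 0. Divide f by g (g is monic, so eliminate the leading term of the running remainder at each step):
  leading term 2·x^2: subtract (2)·g(x) = 2·x^2 - 6·x + 2, leaving 0
The remainder is 0, so f(x) = g(x) · h(x) with h(x) = 2. Hence g | f, i.e. f ∈ (g).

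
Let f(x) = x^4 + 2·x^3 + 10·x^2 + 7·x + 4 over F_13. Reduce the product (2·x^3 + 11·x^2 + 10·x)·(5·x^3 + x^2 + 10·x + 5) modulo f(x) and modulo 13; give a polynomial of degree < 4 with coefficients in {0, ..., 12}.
a · b ≡ 6·x^3 + 6·x^2 + 7·x + 8 (mod f(x))

Multiply as integer polynomials: a · b = 10·x^6 + 57·x^5 + 81·x^4 + 130·x^3 + 155·x^2 + 50·x. Reducing coefficients mod 13: a · b ≡ 10·x^6 + 5·x^5 + 3·x^4 + 12·x^2 + 11·x. Now divide by f(x) = x^4 + 2·x^3 + 10·x^2 + 7·x + 4 in F_13[x], eliminating the leading term at each step:
  leading term 10·x^6: subtract (10·x^2)·f(x) = 10·x^6 + 7·x^5 + 9·x^4 + 5·x^3 + x^2, leaving 11·x^5 + 7·x^4 + 8·x^3 + 11·x^2 + 11·x (coefficients mod 13)
  leading term 11·x^5: subtract (11·x)·f(x) = 11·x^5 + 9·x^4 + 6·x^3 + 12·x^2 + 5·x, leaving 11·x^4 + 2·x^3 + 12·x^2 + 6·x (coefficients mod 13)
  leading term 11·x^4: subtract (11)·f(x) = 11·x^4 + 9·x^3 + 6·x^2 + 12·x + 5, leaving 6·x^3 + 6·x^2 + 7·x + 8 (coefficients mod 13)
The degree is now < 4, so this is the remainder. Hence a · b ≡ 6·x^3 + 6·x^2 + 7·x + 8 in F_13[x]/(f).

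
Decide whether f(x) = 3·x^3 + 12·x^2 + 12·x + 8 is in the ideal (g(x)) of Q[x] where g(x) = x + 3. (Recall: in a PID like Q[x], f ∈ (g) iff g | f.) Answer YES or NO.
NO

In Q[x] the ideal (g) consists of all multiples of g, so f ∈ (g) iff g | f, i.e. iff the remainder of f on division by g is 0. Divide f by g (g is monic, so eliminate the leading term of the running remainder at each step):
  leading term 3·x^3: subtract (3·x^2)·g(x) = 3·x^3 + 9·x^2, leaving 3·x^2 + 12·x + 8
  leading term 3·x^2: subtract (3·x)·g(x) = 3·x^2 + 9·x, leaving 3·x + 8
  leading term 3·x: subtract (3)·g(x) = 3·x + 9, leaving -1
The remainder r(x) = -1 ≠ 0 (and deg r < deg g), so g ∤ f, i.e. f ∉ (g).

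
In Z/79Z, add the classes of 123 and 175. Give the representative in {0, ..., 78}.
Reduce the summands first: 123 ≡ 44, 175 ≡ 17 (mod 79), so 123 + 175 ≡ 44 + 17 (mod 79). 44 + 17 = 61; 61 = 0·79 + 61, so (123 + 175) mod 79 = 61.

Final answer: 61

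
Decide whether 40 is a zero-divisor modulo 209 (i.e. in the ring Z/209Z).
NO

gcd(40, 209) = 1, so 40 is a unit in Z/209Z (it has a multiplicative inverse). A unit cannot be a zero-divisor: if 40·b ≡ 0 then multiplying both sides by 40^(−1) gives b ≡ 0. So 40 is not a zero-divisor.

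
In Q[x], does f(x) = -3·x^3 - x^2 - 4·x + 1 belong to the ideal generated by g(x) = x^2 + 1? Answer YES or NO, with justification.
In Q[x] the ideal (g) consists of all multiples of g, so f ∈ (g) iff g | f, i.e. iff the remainder of f on division by g is 0. Divide f by g (g is monic, so eliminate the leading term of the running remainder at each step):
  leading term -3·x^3: subtract (-3·x)·g(x) = -3·x^3 - 3·x, leaving -x^2 - x + 1
  leading term -x^2: subtract (-1)·g(x) = -x^2 - 1, leaving 2 - x
The remainder r(x) = 2 - x ≠ 0 (and deg r < deg g), so g ∤ f, i.e. f ∉ (g).

Final answer: NO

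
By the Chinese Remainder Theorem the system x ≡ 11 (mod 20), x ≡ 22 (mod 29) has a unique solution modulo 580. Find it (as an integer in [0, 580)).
x ≡ 51 (mod 580); the representative in [0, 580) is 51

The moduli 20, 29 are pairwise coprime, so by the CRT there is a unique solution mod 20·29 = 580.
Solve by successive substitution. Start with x ≡ 11 (mod 20).
  Combine with x ≡ 22 (mod 29): write x = 11 + 20·t and require 11 + 20·t ≡ 22 (mod 29), i.e. 20·t ≡ 22 − 11 ≡ 11 (mod 29). Since 20^(−1) ≡ 16 (mod 29), t ≡ 16·11 ≡ 2 (mod 29). So x ≡ 11 + 20·2 = 51 (mod 580).
Unique solution in [0, 580): x = 51.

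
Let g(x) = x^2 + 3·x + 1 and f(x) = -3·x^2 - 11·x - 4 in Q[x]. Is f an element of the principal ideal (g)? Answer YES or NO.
NO

In Q[x] the ideal (g) consists of all multiples of g, so f ∈ (g) iff g | f, i.e. iff the remainder of f on division by g is 0. Divide f by g (g is monic, so eliminate the leading term of the running remainder at each step):
  leading term -3·x^2: subtract (-3)·g(x) = -3·x^2 - 9·x - 3, leaving -2·x - 1
The remainder r(x) = -2·x - 1 ≠ 0 (and deg r < deg g), so g ∤ f, i.e. f ∉ (g).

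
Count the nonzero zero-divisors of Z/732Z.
Z/732Z has 491 nonzero zero-divisors

In Z/732Z each nonzero element is either a unit (gcd with 732 is 1) or a zero-divisor (gcd > 1). The number of units is φ(732): factorise 732 = 2^2 · 3 · 61, so φ(732) = (2^2 − 2^1) · (3 − 1) · (61 − 1) = 2 · 2 · 60 = 240. The nonzero elements number 732 − 1 = 731. Hence the nonzero zero-divisors number 731 − 240 = 491.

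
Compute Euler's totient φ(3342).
φ is multiplicative, with φ(p^e) = p^e − p^(e−1). Factorise 3342 = 2 · 3 · 557. Then
  φ(3342) = (2 − 1) · (3 − 1) · (557 − 1) = 1 · 2 · 556 = 1112.

Final answer: φ(3342) = 1112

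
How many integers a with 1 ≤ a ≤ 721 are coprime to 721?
The number of a ∈ {1, ..., 721} with gcd(a, 721) = 1 is by definition Euler's totient φ(721). φ is multiplicative, with φ(p^e) = p^e − p^(e−1). Factorise 721 = 7 · 103. Then
  φ(721) = (7 − 1) · (103 − 1) = 6 · 102 = 612.
So there are 612 such integers.

Final answer: 612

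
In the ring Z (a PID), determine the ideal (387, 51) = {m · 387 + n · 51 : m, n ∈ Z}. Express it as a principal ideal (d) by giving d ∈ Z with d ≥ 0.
(387, 51) = (3); d = 3

In the PID Z, (a, b) is generated by gcd(a, b). Compute gcd(387, 51) with the extended Euclidean algorithm, tracking rows (r, s, t) with s·387 + t·51 = r:
  row A: (387, 1, 0)   [1·387 + 0·51 = 387]
  row B: (51, 0, 1)   [0·387 + 1·51 = 51]
  387 = 7·51 + 30   → row C = row A − 7·row B = (30, 1, −7)   [check: 1·387 − 7·51 = 30]
  51 = 1·30 + 21   → row D = row B − 1·row C = (21, −1, 8)   [check: −1·387 + 8·51 = 21]
  30 = 1·21 + 9   → row E = row C − 1·row D = (9, 2, −15)   [check: 2·387 − 15·51 = 9]
  21 = 2·9 + 3   → row F = row D − 2·row E = (3, −5, 38)   [check: −5·387 + 38·51 = 3]
  9 = 3·3 + 0   → remainder 0, stop. gcd = 3 (last nonzero row F).
So gcd(387, 51) = 3, with Bézout identity −5·387 + 38·51 = 3. Containment (⊇): the Bézout identity exhibits 3 as an element of (387, 51), giving (3) ⊆ (387, 51). Containment (⊆): since 3 | 387 and 3 | 51 (387 = 3·129, 51 = 3·17), every Z-linear combination of 387 and 51 is divisible by 3, so (387, 51) ⊆ (3). Therefore (387, 51) = (3), d = 3.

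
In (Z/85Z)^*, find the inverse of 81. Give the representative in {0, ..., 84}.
Apply the extended Euclidean algorithm to (85, 81), tracking rows (r, s, t) with s·85 + t·81 = r. Each division r_prev = q·r_cur + r_new produces the new row as (previous row) − q·(current row):
  row A: (85, 1, 0)   [1·85 + 0·81 = 85]
  row B: (81, 0, 1)   [0·85 + 1·81 = 81]
  85 = 1·81 + 4   → row C = row A − 1·row B = (4, 1, −1)   [check: 1·85 − 1·81 = 4]
  81 = 20·4 + 1   → row D = row B − 20·row C = (1, −20, 21)   [check: −20·85 + 21·81 = 1]
  4 = 4·1 + 0   → remainder 0, stop. gcd = 1 (last nonzero row D).
The gcd is 1, so 81 is invertible mod 85. The last nonzero row gives −20·85 + 21·81 = 1, so t = 21. So 81^(−1) ≡ 21 (mod 85). Verify: 81 · 21 = 1701 ≡ 1 (mod 85). ✓

Final answer: 81^(−1) ≡ 21 (mod 85)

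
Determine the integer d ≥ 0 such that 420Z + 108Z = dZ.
(420, 108) = (12); d = 12

In the PID Z, (a, b) is generated by gcd(a, b). Compute gcd(420, 108) with the extended Euclidean algorithm, tracking rows (r, s, t) with s·420 + t·108 = r:
  row A: (420, 1, 0)   [1·420 + 0·108 = 420]
  row B: (108, 0, 1)   [0·420 + 1·108 = 108]
  420 = 3·108 + 96   → row C = row A − 3·row B = (96, 1, −3)   [check: 1·420 − 3·108 = 96]
  108 = 1·96 + 12   → row D = row B − 1·row C = (12, −1, 4)   [check: −1·420 + 4·108 = 12]
  96 = 8·12 + 0   → remainder 0, stop. gcd = 12 (last nonzero row D).
So gcd(420, 108) = 12, with Bézout identity −1·420 + 4·108 = 12. Containment (⊇): the Bézout identity exhibits 12 as an element of (420, 108), giving (12) ⊆ (420, 108). Containment (⊆): since 12 | 420 and 12 | 108 (420 = 12·35, 108 = 12·9), every Z-linear combination of 420 and 108 is divisible by 12, so (420, 108) ⊆ (12). Therefore (420, 108) = (12), d = 12.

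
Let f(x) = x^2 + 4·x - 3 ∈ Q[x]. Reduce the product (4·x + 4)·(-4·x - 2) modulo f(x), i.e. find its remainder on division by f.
a · b ≡ 40·x - 56 (mod f(x))

First multiply in Q[x] without reducing: a · b = -16·x^2 - 24·x - 8. Now divide by f(x) = x^2 + 4·x - 3, eliminating the leading term at each step:
  leading term -16·x^2: subtract (-16)·f(x) = -16·x^2 - 64·x + 48, leaving 40·x - 56
The degree is now < 2, so this is the remainder. Hence a · b ≡ 40·x - 56 in Q[x]/(f).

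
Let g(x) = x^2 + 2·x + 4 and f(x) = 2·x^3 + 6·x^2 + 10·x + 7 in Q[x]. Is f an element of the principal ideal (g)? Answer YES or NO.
NO

In Q[x] the ideal (g) consists of all multiples of g, so f ∈ (g) iff g | f, i.e. iff the remainder of f on division by g is 0. Divide f by g (g is monic, so eliminate the leading term of the running remainder at each step):
  leading term 2·x^3: subtract (2·x)·g(x) = 2·x^3 + 4·x^2 + 8·x, leaving 2·x^2 + 2·x + 7
  leading term 2·x^2: subtract (2)·g(x) = 2·x^2 + 4·x + 8, leaving -2·x - 1
The remainder r(x) = -2·x - 1 ≠ 0 (and deg r < deg g), so g ∤ f, i.e. f ∉ (g).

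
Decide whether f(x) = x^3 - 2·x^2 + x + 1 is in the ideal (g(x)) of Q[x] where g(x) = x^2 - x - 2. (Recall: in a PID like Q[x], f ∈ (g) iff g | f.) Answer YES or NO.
In Q[x] the ideal (g) consists of all multiples of g, so f ∈ (g) iff g | f, i.e. iff the remainder of f on division by g is 0. Divide f by g (g is monic, so eliminate the leading term of the running remainder at each step):
  leading term x^3: subtract (x)·g(x) = x^3 - x^2 - 2·x, leaving -x^2 + 3·x + 1
  leading term -x^2: subtract (-1)·g(x) = -x^2 + x + 2, leaving 2·x - 1
The remainder r(x) = 2·x - 1 ≠ 0 (and deg r < deg g), so g ∤ f, i.e. f ∉ (g).

Final answer: NO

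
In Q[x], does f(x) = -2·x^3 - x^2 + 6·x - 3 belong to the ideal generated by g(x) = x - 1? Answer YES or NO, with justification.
YES

In Q[x] the ideal (g) consists of all multiples of g, so f ∈ (g) iff g | f, i.e. iff the remainder of f on division by g is 0. Divide f by g (g is monic, so eliminate the leading term of the running remainder at each step):
  leading term -2·x^3: subtract (-2·x^2)·g(x) = -2·x^3 + 2·x^2, leaving -3·x^2 + 6·x - 3
  leading term -3·x^2: subtract (-3·x)·g(x) = -3·x^2 + 3·x, leaving 3·x - 3
  leading term 3·x: subtract (3)·g(x) = 3·x - 3, leaving 0
The remainder is 0, so f(x) = g(x) · h(x) with h(x) = -2·x^2 - 3·x + 3. Hence g | f, i.e. f ∈ (g).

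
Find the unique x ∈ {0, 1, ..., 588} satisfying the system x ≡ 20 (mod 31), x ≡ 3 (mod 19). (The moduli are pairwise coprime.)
x ≡ 516 (mod 589); the representative in [0, 589) is 516

The moduli 31, 19 are pairwise coprime, so by the CRT there is a unique solution mod 31·19 = 589.
Solve by successive substitution. Start with x ≡ 20 (mod 31).
  Combine with x ≡ 3 (mod 19): write x = 20 + 31·t and require 20 + 31·t ≡ 3 (mod 19), i.e. 31·t ≡ 3 − 20 ≡ 2 (mod 19). Since 31^(−1) ≡ 8 (mod 19) (31 ≡ 12 (mod 19)), t ≡ 8·2 ≡ 16 (mod 19). So x ≡ 20 + 31·16 = 516 (mod 589).
Unique solution in [0, 589): x = 516.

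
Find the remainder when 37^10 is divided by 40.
9

Use repeated squaring. Binary(10) = 1010. Walk through the bits of the exponent 10 left-to-right: at each bit after the leading one, square the running value, then multiply by 37 if the bit is 1 (always reducing mod 40):
  bit 1 = 1 (leading): start with 37.
  bit 2 = 0: square 37^2 = 1369 ≡ 9 (mod 40).
  bit 3 = 1: square 9^2 = 81 ≡ 1; bit is 1, so multiply 1·37 = 37 (mod 40).
  bit 4 = 0: square 37^2 = 1369 ≡ 9 (mod 40).
Final value: 37^10 ≡ 9 (mod 40).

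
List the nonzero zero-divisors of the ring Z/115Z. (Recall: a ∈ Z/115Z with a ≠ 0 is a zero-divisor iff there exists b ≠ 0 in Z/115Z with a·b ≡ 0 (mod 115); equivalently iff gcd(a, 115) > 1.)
An element a ∈ Z/115Z (with a ≠ 0) is a zero-divisor iff gcd(a, 115) > 1 (because a is a unit precisely when gcd(a, n) = 1, and in Z/nZ every nonzero, non-unit element is a zero-divisor). Scan a = 1, ..., 114 and keep those with gcd(a, 115) > 1:
  gcd(5, 115) = 5, gcd(10, 115) = 5, gcd(15, 115) = 5, gcd(20, 115) = 5, gcd(23, 115) = 23, gcd(25, 115) = 5, gcd(30, 115) = 5, gcd(35, 115) = 5, gcd(40, 115) = 5, gcd(45, 115) = 5, gcd(46, 115) = 23, gcd(50, 115) = 5, gcd(55, 115) = 5, gcd(60, 115) = 5, gcd(65, 115) = 5, gcd(69, 115) = 23, gcd(70, 115) = 5, gcd(75, 115) = 5, gcd(80, 115) = 5, gcd(85, 115) = 5, gcd(90, 115) = 5, gcd(92, 115) = 23, gcd(95, 115) = 5, gcd(100, 115) = 5, gcd(105, 115) = 5, gcd(110, 115) = 5.
All other a ∈ {1, ..., 114} have gcd(a, 115) = 1 and are units. So the nonzero zero-divisors are exactly the 26 values of a appearing in this scan.

Final answer: nonzero zero-divisors of Z/115Z = {5, 10, 15, 20, 23, 25, 30, 35, 40, 45, 46, 50, 55, 60, 65, 69, 70, 75, 80, 85, 90, 92, 95, 100, 105, 110}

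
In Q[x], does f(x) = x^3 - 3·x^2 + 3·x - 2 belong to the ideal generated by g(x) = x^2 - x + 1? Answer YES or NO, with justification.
YES

In Q[x] the ideal (g) consists of all multiples of g, so f ∈ (g) iff g | f, i.e. iff the remainder of f on division by g is 0. Divide f by g (g is monic, so eliminate the leading term of the running remainder at each step):
  leading term x^3: subtract (x)·g(x) = x^3 - x^2 + x, leaving -2·x^2 + 2·x - 2
  leading term -2·x^2: subtract (-2)·g(x) = -2·x^2 + 2·x - 2, leaving 0
The remainder is 0, so f(x) = g(x) · h(x) with h(x) = x - 2. Hence g | f, i.e. f ∈ (g).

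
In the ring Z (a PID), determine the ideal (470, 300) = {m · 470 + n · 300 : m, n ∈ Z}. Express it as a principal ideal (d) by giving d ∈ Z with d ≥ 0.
(470, 300) = (10); d = 10

In the PID Z, (a, b) is generated by gcd(a, b). Compute gcd(470, 300) with the extended Euclidean algorithm, tracking rows (r, s, t) with s·470 + t·300 = r:
  row A: (470, 1, 0)   [1·470 + 0·300 = 470]
  row B: (300, 0, 1)   [0·470 + 1·300 = 300]
  470 = 1·300 + 170   → row C = row A − 1·row B = (170, 1, −1)   [check: 1·470 − 1·300 = 170]
  300 = 1·170 + 130   → row D = row B − 1·row C = (130, −1, 2)   [check: −1·470 + 2·300 = 130]
  170 = 1·130 + 40   → row E = row C − 1·row D = (40, 2, −3)   [check: 2·470 − 3·300 = 40]
  130 = 3·40 + 10   → row F = row D − 3·row E = (10, −7, 11)   [check: −7·470 + 11·300 = 10]
  40 = 4·10 + 0   → remainder 0, stop. gcd = 10 (last nonzero row F).
So gcd(470, 300) = 10, with Bézout identity −7·470 + 11·300 = 10. Containment (⊇): the Bézout identity exhibits 10 as an element of (470, 300), giving (10) ⊆ (470, 300). Containment (⊆): since 10 | 470 and 10 | 300 (470 = 10·47, 300 = 10·30), every Z-linear combination of 470 and 300 is divisible by 10, so (470, 300) ⊆ (10). Therefore (470, 300) = (10), d = 10.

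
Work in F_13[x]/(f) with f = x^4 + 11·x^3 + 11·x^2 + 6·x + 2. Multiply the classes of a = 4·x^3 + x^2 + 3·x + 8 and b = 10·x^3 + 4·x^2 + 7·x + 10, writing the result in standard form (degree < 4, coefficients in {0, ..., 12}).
a · b ≡ 3·x^2 + 12·x + 9 (mod f(x))

Multiply as integer polynomials: a · b = 40·x^6 + 26·x^5 + 62·x^4 + 139·x^3 + 63·x^2 + 86·x + 80. Reducing coefficients mod 13: a · b ≡ x^6 + 10·x^4 + 9·x^3 + 11·x^2 + 8·x + 2. Now divide by f(x) = x^4 + 11·x^3 + 11·x^2 + 6·x + 2 in F_13[x], eliminating the leading term at each step:
  leading term x^6: subtract (x^2)·f(x) = x^6 + 11·x^5 + 11·x^4 + 6·x^3 + 2·x^2, leaving 2·x^5 + 12·x^4 + 3·x^3 + 9·x^2 + 8·x + 2 (coefficients mod 13)
  leading term 2·x^5: subtract (2·x)·f(x) = 2·x^5 + 9·x^4 + 9·x^3 + 12·x^2 + 4·x, leaving 3·x^4 + 7·x^3 + 10·x^2 + 4·x + 2 (coefficients mod 13)
  leading term 3·x^4: subtract (3)·f(x) = 3·x^4 + 7·x^3 + 7·x^2 + 5·x + 6, leaving 3·x^2 + 12·x + 9 (coefficients mod 13)
The degree is now < 4, so this is the remainder. Hence a · b ≡ 3·x^2 + 12·x + 9 in F_13[x]/(f).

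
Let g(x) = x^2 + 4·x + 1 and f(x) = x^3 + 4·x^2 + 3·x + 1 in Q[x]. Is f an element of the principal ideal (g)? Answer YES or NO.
NO

In Q[x] the ideal (g) consists of all multiples of g, so f ∈ (g) iff g | f, i.e. iff the remainder of f on division by g is 0. Divide f by g (g is monic, so eliminate the leading term of the running remainder at each step):
  leading term x^3: subtract (x)·g(x) = x^3 + 4·x^2 + x, leaving 2·x + 1
The remainder r(x) = 2·x + 1 ≠ 0 (and deg r < deg g), so g ∤ f, i.e. f ∉ (g).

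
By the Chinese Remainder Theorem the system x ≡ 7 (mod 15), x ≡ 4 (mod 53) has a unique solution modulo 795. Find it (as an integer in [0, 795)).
x ≡ 322 (mod 795); the representative in [0, 795) is 322

The moduli 15, 53 are pairwise coprime, so by the CRT there is a unique solution mod 15·53 = 795.
Solve by successive substitution. Start with x ≡ 7 (mod 15).
  Combine with x ≡ 4 (mod 53): write x = 7 + 15·t and require 7 + 15·t ≡ 4 (mod 53), i.e. 15·t ≡ 4 − 7 ≡ 50 (mod 53). Since 15^(−1) ≡ 46 (mod 53), t ≡ 46·50 ≡ 21 (mod 53). So x ≡ 7 + 15·21 = 322 (mod 795).
Unique solution in [0, 795): x = 322.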